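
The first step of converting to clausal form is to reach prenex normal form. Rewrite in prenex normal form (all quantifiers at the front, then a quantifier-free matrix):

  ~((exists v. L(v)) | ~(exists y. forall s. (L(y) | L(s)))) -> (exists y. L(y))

exists v. forall y. exists s. exists b. (L(v) | ~L(y) & ~L(s) | L(b))

Eliminate → and ↔ using ¬ and ∨.
  ~~((exists v. L(v)) | ~(exists y. forall s. (L(y) | L(s)))) | (exists y. L(y))
Move each ¬ inward, flipping quantifiers it crosses:
  (exists v. L(v)) | (forall y. exists s. (~L(y) & ~L(s))) | (exists y. L(y))
Give each quantifier a distinct variable: y↦b.
  (exists v. L(v)) | (forall y. exists s. (~L(y) & ~L(s))) | (exists b. L(b))
Extract every quantifier outward, since the variables are now distinct and don't occur free across branches:
  exists v. forall y. exists s. exists b. (L(v) | ~L(y) & ~L(s) | L(b))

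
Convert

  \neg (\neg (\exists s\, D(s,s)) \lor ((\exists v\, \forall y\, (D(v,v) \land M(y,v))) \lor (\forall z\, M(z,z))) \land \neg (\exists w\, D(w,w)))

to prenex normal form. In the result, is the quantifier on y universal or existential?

existential

Move each ¬ inward, flipping quantifiers it crosses:
  (\exists s\, D(s,s)) \land ((\forall v\, \exists y\, (\neg D(v,v) \lor \neg M(y,v))) \land (\exists z\, \neg M(z,z)) \lor (\exists w\, D(w,w)))
All bound variables are already distinct, so no renaming is needed.
Pull the quantifiers to the front (each side's bound variable is not free in the other side):
  \exists s\, \forall v\, \exists y\, \exists z\, \exists w\, (D(s,s) \land ((\neg D(v,v) \lor \neg M(y,v)) \land \neg M(z,z) \lor D(w,w)))
The quantifier \forall y sits under an odd number of negations, so it flips to \exists y.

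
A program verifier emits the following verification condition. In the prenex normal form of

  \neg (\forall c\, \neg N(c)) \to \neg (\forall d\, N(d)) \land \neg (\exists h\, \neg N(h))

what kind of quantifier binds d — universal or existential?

First replace A → B with ¬A ∨ B.
  \neg \neg (\forall c\, \neg N(c)) \lor \neg (\forall d\, N(d)) \land \neg (\exists h\, \neg N(h))
Push ¬ through the quantifiers and connectives to reach negation normal form:
  (\forall c\, \neg N(c)) \lor (\exists d\, \neg N(d)) \land (\forall h\, N(h))
Pull the quantifiers to the front (each side's bound variable is not free in the other side):
  \forall c\, \exists d\, \forall h\, (\neg N(c) \lor \neg N(d) \land N(h))
The quantifier \forall d sits under an odd number of negations (counting the antecedent side of each →), so it flips to \exists d.

existential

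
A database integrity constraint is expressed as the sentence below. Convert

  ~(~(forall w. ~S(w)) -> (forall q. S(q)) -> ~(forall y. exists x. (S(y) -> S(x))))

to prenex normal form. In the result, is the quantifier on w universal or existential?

First replace A → B with ¬A ∨ B.
  ~(~~(forall w. ~S(w)) | ~(forall q. S(q)) | ~(forall y. exists x. (~S(y) | S(x))))
Move each ¬ inward, flipping quantifiers it crosses:
  (exists w. S(w)) & (forall q. S(q)) & (forall y. exists x. (~S(y) | S(x)))
Extract every quantifier outward, since the variables are now distinct and don't occur free across branches:
  exists w. forall q. forall y. exists x. (S(w) & S(q) & (~S(y) | S(x)))
The quantifier forall w sits under an odd number of negations (counting the antecedent side of each →), so it flips to exists w.

existential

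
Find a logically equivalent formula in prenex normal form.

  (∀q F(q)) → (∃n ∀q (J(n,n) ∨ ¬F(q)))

First replace A → B with ¬A ∨ B.
  ¬(∀q F(q)) ∨ (∃n ∀q (J(n,n) ∨ ¬F(q)))
Move each ¬ inward, flipping quantifiers it crosses:
  (∃q ¬F(q)) ∨ (∃n ∀q (J(n,n) ∨ ¬F(q)))
Standardize variables apart so no two quantifiers bind the same name: q↦u.
  (∃q ¬F(q)) ∨ (∃n ∀u (J(n,n) ∨ ¬F(u)))
Extract every quantifier outward, since the variables are now distinct and don't occur free across branches:
  ∃q ∃n ∀u (¬F(q) ∨ J(n,n) ∨ ¬F(u))

∃q ∃n ∀u (¬F(q) ∨ J(n,n) ∨ ¬F(u))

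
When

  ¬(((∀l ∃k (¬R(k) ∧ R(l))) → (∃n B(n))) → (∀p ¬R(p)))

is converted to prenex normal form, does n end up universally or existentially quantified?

Eliminate → and ↔ using ¬ and ∨.
  ¬(¬(¬(∀l ∃k (¬R(k) ∧ R(l))) ∨ (∃n B(n))) ∨ (∀p ¬R(p)))
Move each ¬ inward, flipping quantifiers it crosses:
  ((∃l ∀k (R(k) ∨ ¬R(l))) ∨ (∃n B(n))) ∧ (∃p R(p))
All bound variables are already distinct, so no renaming is needed.
Pull the quantifiers to the front (each side's bound variable is not free in the other side):
  ∃l ∀k ∃n ∃p ((R(k) ∨ ¬R(l) ∨ B(n)) ∧ R(p))
The quantifier ∃n sits under an even number of negations (counting the antecedent side of each →), so it remains existential.

existential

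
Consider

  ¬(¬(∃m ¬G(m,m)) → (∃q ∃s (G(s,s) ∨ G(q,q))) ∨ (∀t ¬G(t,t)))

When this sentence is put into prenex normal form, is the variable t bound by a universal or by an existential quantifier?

existential

Rewrite implications/biconditionals: A → B as ¬A ∨ B.
  ¬(¬¬(∃m ¬G(m,m)) ∨ (∃q ∃s (G(s,s) ∨ G(q,q))) ∨ (∀t ¬G(t,t)))
Drive negations inward (¬∀x A ≡ ∃x ¬A, ¬∃x A ≡ ∀x ¬A, De Morgan for ∧/∨):
  (∀m G(m,m)) ∧ (∀q ∀s (¬G(s,s) ∧ ¬G(q,q))) ∧ (∃t G(t,t))
All bound variables are already distinct, so no renaming is needed.
Finally move all quantifiers to the prefix:
  ∀m ∀q ∀s ∃t (G(m,m) ∧ ¬G(s,s) ∧ ¬G(q,q) ∧ G(t,t))
The quantifier ∀t sits under an odd number of negations (counting the antecedent side of each →), so it flips to ∃t.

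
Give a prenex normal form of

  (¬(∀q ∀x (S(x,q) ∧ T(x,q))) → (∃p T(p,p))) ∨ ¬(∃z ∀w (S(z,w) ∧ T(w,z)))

∀q ∀x ∃p ∀z ∃w (S(x,q) ∧ T(x,q) ∨ T(p,p) ∨ ¬S(z,w) ∨ ¬T(w,z))

Eliminate → and ↔ using ¬ and ∨.
  ¬¬(∀q ∀x (S(x,q) ∧ T(x,q))) ∨ (∃p T(p,p)) ∨ ¬(∃z ∀w (S(z,w) ∧ T(w,z)))
Move each ¬ inward, flipping quantifiers it crosses:
  (∀q ∀x (S(x,q) ∧ T(x,q))) ∨ (∃p T(p,p)) ∨ (∀z ∃w (¬S(z,w) ∨ ¬T(w,z)))
Pull the quantifiers to the front (each side's bound variable is not free in the other side):
  ∀q ∀x ∃p ∀z ∃w (S(x,q) ∧ T(x,q) ∨ T(p,p) ∨ ¬S(z,w) ∨ ¬T(w,z))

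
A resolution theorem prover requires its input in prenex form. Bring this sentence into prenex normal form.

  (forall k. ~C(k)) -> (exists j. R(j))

Eliminate → and ↔ using ¬ and ∨.
  ~(forall k. ~C(k)) | (exists j. R(j))
Drive negations inward (¬∀x A ≡ ∃x ¬A, ¬∃x A ≡ ∀x ¬A, De Morgan for ∧/∨):
  (exists k. C(k)) | (exists j. R(j))
Finally move all quantifiers to the prefix:
  exists k. exists j. (C(k) | R(j))

exists k. exists j. (C(k) | R(j))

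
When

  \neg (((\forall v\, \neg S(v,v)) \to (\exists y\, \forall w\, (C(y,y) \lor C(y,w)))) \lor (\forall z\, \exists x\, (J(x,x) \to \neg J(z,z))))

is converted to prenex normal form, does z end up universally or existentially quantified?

First replace A → B with ¬A ∨ B.
  \neg (\neg (\forall v\, \neg S(v,v)) \lor (\exists y\, \forall w\, (C(y,y) \lor C(y,w))) \lor (\forall z\, \exists x\, (\neg J(x,x) \lor \neg J(z,z))))
Move each ¬ inward, flipping quantifiers it crosses:
  (\forall v\, \neg S(v,v)) \land (\forall y\, \exists w\, (\neg C(y,y) \land \neg C(y,w))) \land (\exists z\, \forall x\, (J(x,x) \land J(z,z)))
Pull the quantifiers to the front (each side's bound variable is not free in the other side):
  \forall v\, \forall y\, \exists w\, \exists z\, \forall x\, (\neg S(v,v) \land \neg C(y,y) \land \neg C(y,w) \land J(x,x) \land J(z,z))
The quantifier \forall z sits under an odd number of negations (counting the antecedent side of each →), so it flips to \exists z.

existential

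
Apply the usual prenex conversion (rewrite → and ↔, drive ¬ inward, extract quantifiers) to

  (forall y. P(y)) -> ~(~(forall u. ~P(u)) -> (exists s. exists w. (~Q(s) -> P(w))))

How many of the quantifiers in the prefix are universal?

First replace A → B with ¬A ∨ B.
  ~(forall y. P(y)) | ~(~~(forall u. ~P(u)) | (exists s. exists w. (~~Q(s) | P(w))))
Push ¬ through the quantifiers and connectives to reach negation normal form:
  (exists y. ~P(y)) | (exists u. P(u)) & (forall s. forall w. (~Q(s) & ~P(w)))
Extract every quantifier outward, since the variables are now distinct and don't occur free across branches:
  exists y. exists u. forall s. forall w. (~P(y) | P(u) & ~Q(s) & ~P(w))
The prefix is exists y exists u forall s forall w: 2 universal, 2 existential.

2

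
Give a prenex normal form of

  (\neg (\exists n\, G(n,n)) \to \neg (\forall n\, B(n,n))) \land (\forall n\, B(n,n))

Rewrite implications/biconditionals: A → B as ¬A ∨ B.
  (\neg \neg (\exists n\, G(n,n)) \lor \neg (\forall n\, B(n,n))) \land (\forall n\, B(n,n))
Drive negations inward (¬∀x A ≡ ∃x ¬A, ¬∃x A ≡ ∀x ¬A, De Morgan for ∧/∨):
  ((\exists n\, G(n,n)) \lor (\exists n\, \neg B(n,n))) \land (\forall n\, B(n,n))
Standardize variables apart so no two quantifiers bind the same name: n↦a, n↦z.
  ((\exists n\, G(n,n)) \lor (\exists a\, \neg B(a,a))) \land (\forall z\, B(z,z))
Extract every quantifier outward, since the variables are now distinct and don't occur free across branches:
  \exists n\, \exists a\, \forall z\, ((G(n,n) \lor \neg B(a,a)) \land B(z,z))

\exists n\, \exists a\, \forall z\, ((G(n,n) \lor \neg B(a,a)) \land B(z,z))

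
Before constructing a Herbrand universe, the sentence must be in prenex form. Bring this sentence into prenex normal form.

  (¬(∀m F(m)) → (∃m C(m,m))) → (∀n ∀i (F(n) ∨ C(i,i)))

∃m ∀t ∀n ∀i (¬F(m) ∧ ¬C(t,t) ∨ F(n) ∨ C(i,i))

Eliminate → and ↔ using ¬ and ∨.
  ¬(¬¬(∀m F(m)) ∨ (∃m C(m,m))) ∨ (∀n ∀i (F(n) ∨ C(i,i)))
Move each ¬ inward, flipping quantifiers it crosses:
  (∃m ¬F(m)) ∧ (∀m ¬C(m,m)) ∨ (∀n ∀i (F(n) ∨ C(i,i)))
Rename bound variables to avoid capture: m↦t.
  (∃m ¬F(m)) ∧ (∀t ¬C(t,t)) ∨ (∀n ∀i (F(n) ∨ C(i,i)))
Finally move all quantifiers to the prefix:
  ∃m ∀t ∀n ∀i (¬F(m) ∧ ¬C(t,t) ∨ F(n) ∨ C(i,i))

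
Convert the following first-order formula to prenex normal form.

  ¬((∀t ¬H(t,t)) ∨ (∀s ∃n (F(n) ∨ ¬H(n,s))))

Move each ¬ inward, flipping quantifiers it crosses:
  (∃t H(t,t)) ∧ (∃s ∀n (¬F(n) ∧ H(n,s)))
All bound variables are already distinct, so no renaming is needed.
Pull the quantifiers to the front (each side's bound variable is not free in the other side):
  ∃t ∃s ∀n (H(t,t) ∧ ¬F(n) ∧ H(n,s))

∃t ∃s ∀n (H(t,t) ∧ ¬F(n) ∧ H(n,s))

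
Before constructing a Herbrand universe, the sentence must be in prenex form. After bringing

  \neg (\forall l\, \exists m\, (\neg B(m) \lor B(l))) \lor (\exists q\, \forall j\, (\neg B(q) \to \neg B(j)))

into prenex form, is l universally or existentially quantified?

Rewrite implications/biconditionals: A → B as ¬A ∨ B.
  \neg (\forall l\, \exists m\, (\neg B(m) \lor B(l))) \lor (\exists q\, \forall j\, (\neg \neg B(q) \lor \neg B(j)))
Drive negations inward (¬∀x A ≡ ∃x ¬A, ¬∃x A ≡ ∀x ¬A, De Morgan for ∧/∨):
  (\exists l\, \forall m\, (B(m) \land \neg B(l))) \lor (\exists q\, \forall j\, (B(q) \lor \neg B(j)))
All bound variables are already distinct, so no renaming is needed.
Extract every quantifier outward, since the variables are now distinct and don't occur free across branches:
  \exists l\, \forall m\, \exists q\, \forall j\, (B(m) \land \neg B(l) \lor B(q) \lor \neg B(j))
The quantifier \forall l sits under an odd number of negations (counting the antecedent side of each →), so it flips to \exists l.

existential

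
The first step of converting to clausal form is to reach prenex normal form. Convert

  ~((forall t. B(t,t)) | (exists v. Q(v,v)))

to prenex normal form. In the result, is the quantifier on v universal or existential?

universal

Push ¬ through the quantifiers and connectives to reach negation normal form:
  (exists t. ~B(t,t)) & (forall v. ~Q(v,v))
Finally move all quantifiers to the prefix:
  exists t. forall v. (~B(t,t) & ~Q(v,v))
The quantifier exists v sits under an odd number of negations, so it flips to forall v.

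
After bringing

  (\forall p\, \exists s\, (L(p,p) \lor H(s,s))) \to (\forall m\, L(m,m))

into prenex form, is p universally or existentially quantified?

existential

First replace A → B with ¬A ∨ B.
  \neg (\forall p\, \exists s\, (L(p,p) \lor H(s,s))) \lor (\forall m\, L(m,m))
Move each ¬ inward, flipping quantifiers it crosses:
  (\exists p\, \forall s\, (\neg L(p,p) \land \neg H(s,s))) \lor (\forall m\, L(m,m))
Finally move all quantifiers to the prefix:
  \exists p\, \forall s\, \forall m\, (\neg L(p,p) \land \neg H(s,s) \lor L(m,m))
The quantifier \forall p sits under an odd number of negations (counting the antecedent side of each →), so it flips to \exists p.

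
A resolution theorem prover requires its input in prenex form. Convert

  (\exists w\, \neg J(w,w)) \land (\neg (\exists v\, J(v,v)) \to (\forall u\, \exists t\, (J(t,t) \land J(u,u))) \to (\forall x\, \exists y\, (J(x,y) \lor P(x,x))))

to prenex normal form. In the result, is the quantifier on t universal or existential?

Eliminate → and ↔ using ¬ and ∨.
  (\exists w\, \neg J(w,w)) \land (\neg \neg (\exists v\, J(v,v)) \lor \neg (\forall u\, \exists t\, (J(t,t) \land J(u,u))) \lor (\forall x\, \exists y\, (J(x,y) \lor P(x,x))))
Drive negations inward (¬∀x A ≡ ∃x ¬A, ¬∃x A ≡ ∀x ¬A, De Morgan for ∧/∨):
  (\exists w\, \neg J(w,w)) \land ((\exists v\, J(v,v)) \lor (\exists u\, \forall t\, (\neg J(t,t) \lor \neg J(u,u))) \lor (\forall x\, \exists y\, (J(x,y) \lor P(x,x))))
All bound variables are already distinct, so no renaming is needed.
Finally move all quantifiers to the prefix:
  \exists w\, \exists v\, \exists u\, \forall t\, \forall x\, \exists y\, (\neg J(w,w) \land (J(v,v) \lor \neg J(t,t) \lor \neg J(u,u) \lor J(x,y) \lor P(x,x)))
The quantifier \exists t sits under an odd number of negations (counting the antecedent side of each →), so it flips to \forall t.

universal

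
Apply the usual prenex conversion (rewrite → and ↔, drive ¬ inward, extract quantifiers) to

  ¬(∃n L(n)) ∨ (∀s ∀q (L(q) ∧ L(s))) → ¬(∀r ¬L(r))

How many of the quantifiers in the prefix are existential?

4

Rewrite implications/biconditionals: A → B as ¬A ∨ B.
  ¬(¬(∃n L(n)) ∨ (∀s ∀q (L(q) ∧ L(s)))) ∨ ¬(∀r ¬L(r))
Push ¬ through the quantifiers and connectives to reach negation normal form:
  (∃n L(n)) ∧ (∃s ∃q (¬L(q) ∨ ¬L(s))) ∨ (∃r L(r))
All bound variables are already distinct, so no renaming is needed.
Finally move all quantifiers to the prefix:
  ∃n ∃s ∃q ∃r (L(n) ∧ (¬L(q) ∨ ¬L(s)) ∨ L(r))
The prefix is ∃n ∃s ∃q ∃r: 0 universal, 4 existential.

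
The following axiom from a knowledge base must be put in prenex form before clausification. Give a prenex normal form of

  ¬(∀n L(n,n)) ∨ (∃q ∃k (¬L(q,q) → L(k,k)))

First replace A → B with ¬A ∨ B.
  ¬(∀n L(n,n)) ∨ (∃q ∃k (¬¬L(q,q) ∨ L(k,k)))
Move each ¬ inward, flipping quantifiers it crosses:
  (∃n ¬L(n,n)) ∨ (∃q ∃k (L(q,q) ∨ L(k,k)))
Pull the quantifiers to the front (each side's bound variable is not free in the other side):
  ∃n ∃q ∃k (¬L(n,n) ∨ L(q,q) ∨ L(k,k))

∃n ∃q ∃k (¬L(n,n) ∨ L(q,q) ∨ L(k,k))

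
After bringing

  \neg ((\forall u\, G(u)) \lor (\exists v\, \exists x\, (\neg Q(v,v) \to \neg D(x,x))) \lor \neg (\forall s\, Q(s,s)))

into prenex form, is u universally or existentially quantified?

First replace A → B with ¬A ∨ B.
  \neg ((\forall u\, G(u)) \lor (\exists v\, \exists x\, (\neg \neg Q(v,v) \lor \neg D(x,x))) \lor \neg (\forall s\, Q(s,s)))
Push ¬ through the quantifiers and connectives to reach negation normal form:
  (\exists u\, \neg G(u)) \land (\forall v\, \forall x\, (\neg Q(v,v) \land D(x,x))) \land (\forall s\, Q(s,s))
All bound variables are already distinct, so no renaming is needed.
Finally move all quantifiers to the prefix:
  \exists u\, \forall v\, \forall x\, \forall s\, (\neg G(u) \land \neg Q(v,v) \land D(x,x) \land Q(s,s))
The quantifier \forall u sits under an odd number of negations (counting the antecedent side of each →), so it flips to \exists u.

existential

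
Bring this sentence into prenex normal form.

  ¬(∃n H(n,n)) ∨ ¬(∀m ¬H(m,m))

∀n ∃m (¬H(n,n) ∨ H(m,m))

Drive negations inward (¬∀x A ≡ ∃x ¬A, ¬∃x A ≡ ∀x ¬A, De Morgan for ∧/∨):
  (∀n ¬H(n,n)) ∨ (∃m H(m,m))
All bound variables are already distinct, so no renaming is needed.
Pull the quantifiers to the front (each side's bound variable is not free in the other side):
  ∀n ∃m (¬H(n,n) ∨ H(m,m))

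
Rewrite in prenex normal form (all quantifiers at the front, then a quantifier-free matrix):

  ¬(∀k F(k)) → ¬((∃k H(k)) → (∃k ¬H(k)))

First replace A → B with ¬A ∨ B.
  ¬¬(∀k F(k)) ∨ ¬(¬(∃k H(k)) ∨ (∃k ¬H(k)))
Move each ¬ inward, flipping quantifiers it crosses:
  (∀k F(k)) ∨ (∃k H(k)) ∧ (∀k H(k))
Rename bound variables to avoid capture: k↦x1, k↦a.
  (∀k F(k)) ∨ (∃x1 H(x1)) ∧ (∀a H(a))
Extract every quantifier outward, since the variables are now distinct and don't occur free across branches:
  ∀k ∃x1 ∀a (F(k) ∨ H(x1) ∧ H(a))

∀k ∃x1 ∀a (F(k) ∨ H(x1) ∧ H(a))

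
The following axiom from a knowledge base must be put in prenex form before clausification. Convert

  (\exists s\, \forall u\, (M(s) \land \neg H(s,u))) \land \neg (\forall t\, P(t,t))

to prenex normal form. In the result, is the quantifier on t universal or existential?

Push ¬ through the quantifiers and connectives to reach negation normal form:
  (\exists s\, \forall u\, (M(s) \land \neg H(s,u))) \land (\exists t\, \neg P(t,t))
All bound variables are already distinct, so no renaming is needed.
Extract every quantifier outward, since the variables are now distinct and don't occur free across branches:
  \exists s\, \forall u\, \exists t\, (M(s) \land \neg H(s,u) \land \neg P(t,t))
The quantifier \forall t sits under an odd number of negations, so it flips to \exists t.

existential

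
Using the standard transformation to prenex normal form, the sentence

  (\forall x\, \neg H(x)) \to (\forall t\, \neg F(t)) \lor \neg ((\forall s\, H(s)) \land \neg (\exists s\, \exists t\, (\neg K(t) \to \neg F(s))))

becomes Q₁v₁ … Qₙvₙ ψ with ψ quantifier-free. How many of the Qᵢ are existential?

First replace A → B with ¬A ∨ B.
  \neg (\forall x\, \neg H(x)) \lor (\forall t\, \neg F(t)) \lor \neg ((\forall s\, H(s)) \land \neg (\exists s\, \exists t\, (\neg \neg K(t) \lor \neg F(s))))
Drive negations inward (¬∀x A ≡ ∃x ¬A, ¬∃x A ≡ ∀x ¬A, De Morgan for ∧/∨):
  (\exists x\, H(x)) \lor (\forall t\, \neg F(t)) \lor (\exists s\, \neg H(s)) \lor (\exists s\, \exists t\, (K(t) \lor \neg F(s)))
Standardize variables apart so no two quantifiers bind the same name: s↦w1, t↦y.
  (\exists x\, H(x)) \lor (\forall t\, \neg F(t)) \lor (\exists s\, \neg H(s)) \lor (\exists w1\, \exists y\, (K(y) \lor \neg F(w1)))
Finally move all quantifiers to the prefix:
  \exists x\, \forall t\, \exists s\, \exists w1\, \exists y\, (H(x) \lor \neg F(t) \lor \neg H(s) \lor K(y) \lor \neg F(w1))
The prefix is \exists x \forall t \exists s \exists w1 \exists y: 1 universal, 4 existential.

4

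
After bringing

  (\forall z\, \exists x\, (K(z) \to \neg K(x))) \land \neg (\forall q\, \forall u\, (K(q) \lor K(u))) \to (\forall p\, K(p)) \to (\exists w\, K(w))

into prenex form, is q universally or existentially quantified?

universal

Rewrite implications/biconditionals: A → B as ¬A ∨ B.
  \neg ((\forall z\, \exists x\, (\neg K(z) \lor \neg K(x))) \land \neg (\forall q\, \forall u\, (K(q) \lor K(u)))) \lor \neg (\forall p\, K(p)) \lor (\exists w\, K(w))
Move each ¬ inward, flipping quantifiers it crosses:
  (\exists z\, \forall x\, (K(z) \land K(x))) \lor (\forall q\, \forall u\, (K(q) \lor K(u))) \lor (\exists p\, \neg K(p)) \lor (\exists w\, K(w))
All bound variables are already distinct, so no renaming is needed.
Pull the quantifiers to the front (each side's bound variable is not free in the other side):
  \exists z\, \forall x\, \forall q\, \forall u\, \exists p\, \exists w\, (K(z) \land K(x) \lor K(q) \lor K(u) \lor \neg K(p) \lor K(w))
The quantifier \forall q sits under an even number of negations (counting the antecedent side of each →), so it remains universal.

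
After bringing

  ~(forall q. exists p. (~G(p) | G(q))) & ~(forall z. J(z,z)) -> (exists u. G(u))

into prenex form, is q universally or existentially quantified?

universal

Eliminate → and ↔ using ¬ and ∨.
  ~(~(forall q. exists p. (~G(p) | G(q))) & ~(forall z. J(z,z))) | (exists u. G(u))
Push ¬ through the quantifiers and connectives to reach negation normal form:
  (forall q. exists p. (~G(p) | G(q))) | (forall z. J(z,z)) | (exists u. G(u))
Extract every quantifier outward, since the variables are now distinct and don't occur free across branches:
  forall q. exists p. forall z. exists u. (~G(p) | G(q) | J(z,z) | G(u))
The quantifier forall q sits under an even number of negations (counting the antecedent side of each →), so it remains universal.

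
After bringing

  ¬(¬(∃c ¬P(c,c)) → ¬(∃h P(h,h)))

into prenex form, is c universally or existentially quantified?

universal

Rewrite implications/biconditionals: A → B as ¬A ∨ B.
  ¬(¬¬(∃c ¬P(c,c)) ∨ ¬(∃h P(h,h)))
Push ¬ through the quantifiers and connectives to reach negation normal form:
  (∀c P(c,c)) ∧ (∃h P(h,h))
Finally move all quantifiers to the prefix:
  ∀c ∃h (P(c,c) ∧ P(h,h))
The quantifier ∃c sits under an odd number of negations (counting the antecedent side of each →), so it flips to ∀c.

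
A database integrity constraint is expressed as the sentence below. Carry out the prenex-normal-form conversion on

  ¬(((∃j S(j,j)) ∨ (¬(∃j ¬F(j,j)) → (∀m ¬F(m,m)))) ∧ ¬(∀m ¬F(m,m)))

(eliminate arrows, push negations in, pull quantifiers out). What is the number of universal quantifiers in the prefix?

First replace A → B with ¬A ∨ B.
  ¬(((∃j S(j,j)) ∨ ¬¬(∃j ¬F(j,j)) ∨ (∀m ¬F(m,m))) ∧ ¬(∀m ¬F(m,m)))
Move each ¬ inward, flipping quantifiers it crosses:
  (∀j ¬S(j,j)) ∧ (∀j F(j,j)) ∧ (∃m F(m,m)) ∨ (∀m ¬F(m,m))
Standardize variables apart so no two quantifiers bind the same name: j↦a, m↦y1.
  (∀j ¬S(j,j)) ∧ (∀a F(a,a)) ∧ (∃m F(m,m)) ∨ (∀y1 ¬F(y1,y1))
Finally move all quantifiers to the prefix:
  ∀j ∀a ∃m ∀y1 (¬S(j,j) ∧ F(a,a) ∧ F(m,m) ∨ ¬F(y1,y1))
The prefix is ∀j ∀a ∃m ∀y1: 3 universal, 1 existential.

3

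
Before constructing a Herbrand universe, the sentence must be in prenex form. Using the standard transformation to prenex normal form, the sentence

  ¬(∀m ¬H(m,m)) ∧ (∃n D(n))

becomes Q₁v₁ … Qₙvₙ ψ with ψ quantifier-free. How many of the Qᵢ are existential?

Drive negations inward (¬∀x A ≡ ∃x ¬A, ¬∃x A ≡ ∀x ¬A, De Morgan for ∧/∨):
  (∃m H(m,m)) ∧ (∃n D(n))
Finally move all quantifiers to the prefix:
  ∃m ∃n (H(m,m) ∧ D(n))
The prefix is ∃m ∃n: 0 universal, 2 existential.

2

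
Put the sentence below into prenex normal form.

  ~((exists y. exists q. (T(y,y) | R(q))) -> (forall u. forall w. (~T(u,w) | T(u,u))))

Rewrite implications/biconditionals: A → B as ¬A ∨ B.
  ~(~(exists y. exists q. (T(y,y) | R(q))) | (forall u. forall w. (~T(u,w) | T(u,u))))
Drive negations inward (¬∀x A ≡ ∃x ¬A, ¬∃x A ≡ ∀x ¬A, De Morgan for ∧/∨):
  (exists y. exists q. (T(y,y) | R(q))) & (exists u. exists w. (T(u,w) & ~T(u,u)))
All bound variables are already distinct, so no renaming is needed.
Pull the quantifiers to the front (each side's bound variable is not free in the other side):
  exists y. exists q. exists u. exists w. ((T(y,y) | R(q)) & T(u,w) & ~T(u,u))

exists y. exists q. exists u. exists w. ((T(y,y) | R(q)) & T(u,w) & ~T(u,u))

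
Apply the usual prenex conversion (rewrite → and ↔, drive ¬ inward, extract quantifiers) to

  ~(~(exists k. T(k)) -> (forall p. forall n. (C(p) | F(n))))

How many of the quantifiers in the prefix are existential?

2

Eliminate → and ↔ using ¬ and ∨.
  ~(~~(exists k. T(k)) | (forall p. forall n. (C(p) | F(n))))
Push ¬ through the quantifiers and connectives to reach negation normal form:
  (forall k. ~T(k)) & (exists p. exists n. (~C(p) & ~F(n)))
All bound variables are already distinct, so no renaming is needed.
Extract every quantifier outward, since the variables are now distinct and don't occur free across branches:
  forall k. exists p. exists n. (~T(k) & ~C(p) & ~F(n))
The prefix is forall k exists p exists n: 1 universal, 2 existential.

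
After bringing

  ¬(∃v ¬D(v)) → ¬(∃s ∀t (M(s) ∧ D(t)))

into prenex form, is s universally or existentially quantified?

Rewrite implications/biconditionals: A → B as ¬A ∨ B.
  ¬¬(∃v ¬D(v)) ∨ ¬(∃s ∀t (M(s) ∧ D(t)))
Drive negations inward (¬∀x A ≡ ∃x ¬A, ¬∃x A ≡ ∀x ¬A, De Morgan for ∧/∨):
  (∃v ¬D(v)) ∨ (∀s ∃t (¬M(s) ∨ ¬D(t)))
All bound variables are already distinct, so no renaming is needed.
Pull the quantifiers to the front (each side's bound variable is not free in the other side):
  ∃v ∀s ∃t (¬D(v) ∨ ¬M(s) ∨ ¬D(t))
The quantifier ∃s sits under an odd number of negations (counting the antecedent side of each →), so it flips to ∀s.

universal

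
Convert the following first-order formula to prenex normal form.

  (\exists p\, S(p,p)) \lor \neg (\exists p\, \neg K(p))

\exists p\, \forall w1\, (S(p,p) \lor K(w1))

Move each ¬ inward, flipping quantifiers it crosses:
  (\exists p\, S(p,p)) \lor (\forall p\, K(p))
Rename bound variables to avoid capture: p↦w1.
  (\exists p\, S(p,p)) \lor (\forall w1\, K(w1))
Finally move all quantifiers to the prefix:
  \exists p\, \forall w1\, (S(p,p) \lor K(w1))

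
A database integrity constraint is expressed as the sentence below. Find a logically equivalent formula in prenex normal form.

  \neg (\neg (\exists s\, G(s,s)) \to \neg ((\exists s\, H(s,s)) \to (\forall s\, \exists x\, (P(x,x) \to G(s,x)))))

Eliminate → and ↔ using ¬ and ∨.
  \neg (\neg \neg (\exists s\, G(s,s)) \lor \neg (\neg (\exists s\, H(s,s)) \lor (\forall s\, \exists x\, (\neg P(x,x) \lor G(s,x)))))
Drive negations inward (¬∀x A ≡ ∃x ¬A, ¬∃x A ≡ ∀x ¬A, De Morgan for ∧/∨):
  (\forall s\, \neg G(s,s)) \land ((\forall s\, \neg H(s,s)) \lor (\forall s\, \exists x\, (\neg P(x,x) \lor G(s,x))))
Give each quantifier a distinct variable: s↦u, s↦u1.
  (\forall s\, \neg G(s,s)) \land ((\forall u\, \neg H(u,u)) \lor (\forall u1\, \exists x\, (\neg P(x,x) \lor G(u1,x))))
Pull the quantifiers to the front (each side's bound variable is not free in the other side):
  \forall s\, \forall u\, \forall u1\, \exists x\, (\neg G(s,s) \land (\neg H(u,u) \lor \neg P(x,x) \lor G(u1,x)))

\forall s\, \forall u\, \forall u1\, \exists x\, (\neg G(s,s) \land (\neg H(u,u) \lor \neg P(x,x) \lor G(u1,x)))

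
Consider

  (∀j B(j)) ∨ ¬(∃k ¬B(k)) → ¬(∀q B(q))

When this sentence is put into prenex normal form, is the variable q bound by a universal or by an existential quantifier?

Eliminate → and ↔ using ¬ and ∨.
  ¬((∀j B(j)) ∨ ¬(∃k ¬B(k))) ∨ ¬(∀q B(q))
Move each ¬ inward, flipping quantifiers it crosses:
  (∃j ¬B(j)) ∧ (∃k ¬B(k)) ∨ (∃q ¬B(q))
Pull the quantifiers to the front (each side's bound variable is not free in the other side):
  ∃j ∃k ∃q (¬B(j) ∧ ¬B(k) ∨ ¬B(q))
The quantifier ∀q sits under an odd number of negations (counting the antecedent side of each →), so it flips to ∃q.

existential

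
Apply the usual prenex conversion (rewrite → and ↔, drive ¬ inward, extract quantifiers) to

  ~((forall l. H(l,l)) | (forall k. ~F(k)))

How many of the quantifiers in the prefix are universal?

0

Move each ¬ inward, flipping quantifiers it crosses:
  (exists l. ~H(l,l)) & (exists k. F(k))
All bound variables are already distinct, so no renaming is needed.
Finally move all quantifiers to the prefix:
  exists l. exists k. (~H(l,l) & F(k))
The prefix is exists l exists k: 0 universal, 2 existential.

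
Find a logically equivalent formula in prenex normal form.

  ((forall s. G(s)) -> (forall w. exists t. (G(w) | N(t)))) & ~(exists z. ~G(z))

exists s. forall w. exists t. forall z. ((~G(s) | G(w) | N(t)) & G(z))

Rewrite implications/biconditionals: A → B as ¬A ∨ B.
  (~(forall s. G(s)) | (forall w. exists t. (G(w) | N(t)))) & ~(exists z. ~G(z))
Push ¬ through the quantifiers and connectives to reach negation normal form:
  ((exists s. ~G(s)) | (forall w. exists t. (G(w) | N(t)))) & (forall z. G(z))
All bound variables are already distinct, so no renaming is needed.
Pull the quantifiers to the front (each side's bound variable is not free in the other side):
  exists s. forall w. exists t. forall z. ((~G(s) | G(w) | N(t)) & G(z))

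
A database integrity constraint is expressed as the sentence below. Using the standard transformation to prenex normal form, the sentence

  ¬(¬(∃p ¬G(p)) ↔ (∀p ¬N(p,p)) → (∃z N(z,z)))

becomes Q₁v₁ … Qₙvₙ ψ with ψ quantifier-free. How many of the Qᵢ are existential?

First replace A → B with ¬A ∨ B; A ↔ B as (¬A ∨ B) ∧ (¬B ∨ A).
  ¬((¬¬(∃p ¬G(p)) ∨ ¬(∀p ¬N(p,p)) ∨ (∃z N(z,z))) ∧ (¬(¬(∀p ¬N(p,p)) ∨ (∃z N(z,z))) ∨ ¬(∃p ¬G(p))))
Move each ¬ inward, flipping quantifiers it crosses:
  (∀p G(p)) ∧ (∀p ¬N(p,p)) ∧ (∀z ¬N(z,z)) ∨ ((∃p N(p,p)) ∨ (∃z N(z,z))) ∧ (∃p ¬G(p))
Standardize variables apart so no two quantifiers bind the same name: p↦x, p↦v1, z↦w1, p↦w.
  (∀p G(p)) ∧ (∀x ¬N(x,x)) ∧ (∀z ¬N(z,z)) ∨ ((∃v1 N(v1,v1)) ∨ (∃w1 N(w1,w1))) ∧ (∃w ¬G(w))
Pull the quantifiers to the front (each side's bound variable is not free in the other side):
  ∀p ∀x ∀z ∃v1 ∃w1 ∃w (G(p) ∧ ¬N(x,x) ∧ ¬N(z,z) ∨ (N(v1,v1) ∨ N(w1,w1)) ∧ ¬G(w))
The prefix is ∀p ∀x ∀z ∃v1 ∃w1 ∃w: 3 universal, 3 existential.

3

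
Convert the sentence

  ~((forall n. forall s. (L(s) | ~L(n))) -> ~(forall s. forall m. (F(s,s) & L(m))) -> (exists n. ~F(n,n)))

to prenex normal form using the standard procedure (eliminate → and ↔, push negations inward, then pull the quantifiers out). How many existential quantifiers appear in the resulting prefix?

Eliminate → and ↔ using ¬ and ∨.
  ~(~(forall n. forall s. (L(s) | ~L(n))) | ~~(forall s. forall m. (F(s,s) & L(m))) | (exists n. ~F(n,n)))
Push ¬ through the quantifiers and connectives to reach negation normal form:
  (forall n. forall s. (L(s) | ~L(n))) & (exists s. exists m. (~F(s,s) | ~L(m))) & (forall n. F(n,n))
Rename bound variables to avoid capture: s↦w1, n↦v.
  (forall n. forall s. (L(s) | ~L(n))) & (exists w1. exists m. (~F(w1,w1) | ~L(m))) & (forall v. F(v,v))
Pull the quantifiers to the front (each side's bound variable is not free in the other side):
  forall n. forall s. exists w1. exists m. forall v. ((L(s) | ~L(n)) & (~F(w1,w1) | ~L(m)) & F(v,v))
The prefix is forall n forall s exists w1 exists m forall v: 3 universal, 2 existential.

2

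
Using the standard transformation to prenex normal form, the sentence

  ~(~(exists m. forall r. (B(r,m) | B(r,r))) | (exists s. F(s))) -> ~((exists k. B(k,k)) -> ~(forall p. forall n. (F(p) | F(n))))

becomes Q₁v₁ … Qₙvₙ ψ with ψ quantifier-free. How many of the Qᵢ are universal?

First replace A → B with ¬A ∨ B.
  ~~(~(exists m. forall r. (B(r,m) | B(r,r))) | (exists s. F(s))) | ~(~(exists k. B(k,k)) | ~(forall p. forall n. (F(p) | F(n))))
Push ¬ through the quantifiers and connectives to reach negation normal form:
  (forall m. exists r. (~B(r,m) & ~B(r,r))) | (exists s. F(s)) | (exists k. B(k,k)) & (forall p. forall n. (F(p) | F(n)))
Extract every quantifier outward, since the variables are now distinct and don't occur free across branches:
  forall m. exists r. exists s. exists k. forall p. forall n. (~B(r,m) & ~B(r,r) | F(s) | B(k,k) & (F(p) | F(n)))
The prefix is forall m exists r exists s exists k forall p forall n: 3 universal, 3 existential.

3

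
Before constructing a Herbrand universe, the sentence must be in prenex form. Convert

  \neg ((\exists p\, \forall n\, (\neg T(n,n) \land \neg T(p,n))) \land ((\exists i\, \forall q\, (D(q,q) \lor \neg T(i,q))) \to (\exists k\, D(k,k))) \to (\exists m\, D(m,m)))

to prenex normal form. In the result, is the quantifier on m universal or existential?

universal

Rewrite implications/biconditionals: A → B as ¬A ∨ B.
  \neg (\neg ((\exists p\, \forall n\, (\neg T(n,n) \land \neg T(p,n))) \land (\neg (\exists i\, \forall q\, (D(q,q) \lor \neg T(i,q))) \lor (\exists k\, D(k,k)))) \lor (\exists m\, D(m,m)))
Drive negations inward (¬∀x A ≡ ∃x ¬A, ¬∃x A ≡ ∀x ¬A, De Morgan for ∧/∨):
  (\exists p\, \forall n\, (\neg T(n,n) \land \neg T(p,n))) \land ((\forall i\, \exists q\, (\neg D(q,q) \land T(i,q))) \lor (\exists k\, D(k,k))) \land (\forall m\, \neg D(m,m))
Extract every quantifier outward, since the variables are now distinct and don't occur free across branches:
  \exists p\, \forall n\, \forall i\, \exists q\, \exists k\, \forall m\, (\neg T(n,n) \land \neg T(p,n) \land (\neg D(q,q) \land T(i,q) \lor D(k,k)) \land \neg D(m,m))
The quantifier \exists m sits under an odd number of negations (counting the antecedent side of each →), so it flips to \forall m.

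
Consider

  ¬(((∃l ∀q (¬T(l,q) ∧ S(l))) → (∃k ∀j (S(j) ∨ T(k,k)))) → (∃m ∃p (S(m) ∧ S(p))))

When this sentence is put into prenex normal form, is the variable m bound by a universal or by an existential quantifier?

universal

Rewrite implications/biconditionals: A → B as ¬A ∨ B.
  ¬(¬(¬(∃l ∀q (¬T(l,q) ∧ S(l))) ∨ (∃k ∀j (S(j) ∨ T(k,k)))) ∨ (∃m ∃p (S(m) ∧ S(p))))
Move each ¬ inward, flipping quantifiers it crosses:
  ((∀l ∃q (T(l,q) ∨ ¬S(l))) ∨ (∃k ∀j (S(j) ∨ T(k,k)))) ∧ (∀m ∀p (¬S(m) ∨ ¬S(p)))
All bound variables are already distinct, so no renaming is needed.
Pull the quantifiers to the front (each side's bound variable is not free in the other side):
  ∀l ∃q ∃k ∀j ∀m ∀p ((T(l,q) ∨ ¬S(l) ∨ S(j) ∨ T(k,k)) ∧ (¬S(m) ∨ ¬S(p)))
The quantifier ∃m sits under an odd number of negations (counting the antecedent side of each →), so it flips to ∀m.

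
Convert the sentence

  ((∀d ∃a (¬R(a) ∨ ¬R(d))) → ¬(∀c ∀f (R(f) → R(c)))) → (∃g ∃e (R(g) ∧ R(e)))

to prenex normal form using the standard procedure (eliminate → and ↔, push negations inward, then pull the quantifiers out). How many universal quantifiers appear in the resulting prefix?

3

Rewrite implications/biconditionals: A → B as ¬A ∨ B.
  ¬(¬(∀d ∃a (¬R(a) ∨ ¬R(d))) ∨ ¬(∀c ∀f (¬R(f) ∨ R(c)))) ∨ (∃g ∃e (R(g) ∧ R(e)))
Move each ¬ inward, flipping quantifiers it crosses:
  (∀d ∃a (¬R(a) ∨ ¬R(d))) ∧ (∀c ∀f (¬R(f) ∨ R(c))) ∨ (∃g ∃e (R(g) ∧ R(e)))
Extract every quantifier outward, since the variables are now distinct and don't occur free across branches:
  ∀d ∃a ∀c ∀f ∃g ∃e ((¬R(a) ∨ ¬R(d)) ∧ (¬R(f) ∨ R(c)) ∨ R(g) ∧ R(e))
The prefix is ∀d ∃a ∀c ∀f ∃g ∃e: 3 universal, 3 existential.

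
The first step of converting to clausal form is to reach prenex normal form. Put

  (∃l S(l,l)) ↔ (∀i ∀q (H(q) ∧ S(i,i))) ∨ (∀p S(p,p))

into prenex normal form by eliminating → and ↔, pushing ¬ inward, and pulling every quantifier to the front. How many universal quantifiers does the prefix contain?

4

First replace A → B with ¬A ∨ B; A ↔ B as (¬A ∨ B) ∧ (¬B ∨ A).
  (¬(∃l S(l,l)) ∨ (∀i ∀q (H(q) ∧ S(i,i))) ∨ (∀p S(p,p))) ∧ (¬((∀i ∀q (H(q) ∧ S(i,i))) ∨ (∀p S(p,p))) ∨ (∃l S(l,l)))
Push ¬ through the quantifiers and connectives to reach negation normal form:
  ((∀l ¬S(l,l)) ∨ (∀i ∀q (H(q) ∧ S(i,i))) ∨ (∀p S(p,p))) ∧ ((∃i ∃q (¬H(q) ∨ ¬S(i,i))) ∧ (∃p ¬S(p,p)) ∨ (∃l S(l,l)))
Give each quantifier a distinct variable: i↦u, q↦y, p↦c, l↦v1.
  ((∀l ¬S(l,l)) ∨ (∀i ∀q (H(q) ∧ S(i,i))) ∨ (∀p S(p,p))) ∧ ((∃u ∃y (¬H(y) ∨ ¬S(u,u))) ∧ (∃c ¬S(c,c)) ∨ (∃v1 S(v1,v1)))
Pull the quantifiers to the front (each side's bound variable is not free in the other side):
  ∀l ∀i ∀q ∀p ∃u ∃y ∃c ∃v1 ((¬S(l,l) ∨ H(q) ∧ S(i,i) ∨ S(p,p)) ∧ ((¬H(y) ∨ ¬S(u,u)) ∧ ¬S(c,c) ∨ S(v1,v1)))
The prefix is ∀l ∀i ∀q ∀p ∃u ∃y ∃c ∃v1: 4 universal, 4 existential.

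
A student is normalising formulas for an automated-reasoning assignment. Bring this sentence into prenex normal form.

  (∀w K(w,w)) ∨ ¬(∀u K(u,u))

∀w ∃u (K(w,w) ∨ ¬K(u,u))

Push ¬ through the quantifiers and connectives to reach negation normal form:
  (∀w K(w,w)) ∨ (∃u ¬K(u,u))
All bound variables are already distinct, so no renaming is needed.
Extract every quantifier outward, since the variables are now distinct and don't occur free across branches:
  ∀w ∃u (K(w,w) ∨ ¬K(u,u))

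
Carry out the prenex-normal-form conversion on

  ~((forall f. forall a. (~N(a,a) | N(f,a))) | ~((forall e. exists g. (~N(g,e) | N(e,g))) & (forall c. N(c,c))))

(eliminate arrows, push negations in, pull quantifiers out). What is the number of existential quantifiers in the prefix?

Drive negations inward (¬∀x A ≡ ∃x ¬A, ¬∃x A ≡ ∀x ¬A, De Morgan for ∧/∨):
  (exists f. exists a. (N(a,a) & ~N(f,a))) & (forall e. exists g. (~N(g,e) | N(e,g))) & (forall c. N(c,c))
Pull the quantifiers to the front (each side's bound variable is not free in the other side):
  exists f. exists a. forall e. exists g. forall c. (N(a,a) & ~N(f,a) & (~N(g,e) | N(e,g)) & N(c,c))
The prefix is exists f exists a forall e exists g forall c: 2 universal, 3 existential.

3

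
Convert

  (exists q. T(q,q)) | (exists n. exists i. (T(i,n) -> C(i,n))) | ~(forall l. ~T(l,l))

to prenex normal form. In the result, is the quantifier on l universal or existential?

existential

Rewrite implications/biconditionals: A → B as ¬A ∨ B.
  (exists q. T(q,q)) | (exists n. exists i. (~T(i,n) | C(i,n))) | ~(forall l. ~T(l,l))
Move each ¬ inward, flipping quantifiers it crosses:
  (exists q. T(q,q)) | (exists n. exists i. (~T(i,n) | C(i,n))) | (exists l. T(l,l))
All bound variables are already distinct, so no renaming is needed.
Pull the quantifiers to the front (each side's bound variable is not free in the other side):
  exists q. exists n. exists i. exists l. (T(q,q) | ~T(i,n) | C(i,n) | T(l,l))
The quantifier forall l sits under an odd number of negations (counting the antecedent side of each →), so it flips to exists l.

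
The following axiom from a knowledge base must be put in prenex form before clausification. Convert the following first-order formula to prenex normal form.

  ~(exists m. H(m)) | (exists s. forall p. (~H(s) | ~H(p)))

forall m. exists s. forall p. (~H(m) | ~H(s) | ~H(p))

Drive negations inward (¬∀x A ≡ ∃x ¬A, ¬∃x A ≡ ∀x ¬A, De Morgan for ∧/∨):
  (forall m. ~H(m)) | (exists s. forall p. (~H(s) | ~H(p)))
Pull the quantifiers to the front (each side's bound variable is not free in the other side):
  forall m. exists s. forall p. (~H(m) | ~H(s) | ~H(p))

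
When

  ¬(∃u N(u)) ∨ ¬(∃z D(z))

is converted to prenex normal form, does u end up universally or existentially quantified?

universal

Push ¬ through the quantifiers and connectives to reach negation normal form:
  (∀u ¬N(u)) ∨ (∀z ¬D(z))
All bound variables are already distinct, so no renaming is needed.
Pull the quantifiers to the front (each side's bound variable is not free in the other side):
  ∀u ∀z (¬N(u) ∨ ¬D(z))
The quantifier ∃u sits under an odd number of negations, so it flips to ∀u.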